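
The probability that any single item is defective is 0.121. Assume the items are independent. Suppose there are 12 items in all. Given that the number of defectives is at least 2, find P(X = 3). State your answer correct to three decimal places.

0.280

X ~ Binomial(12, 0.121). Want P(X=3 | X≥2) = P(X=3) / P(X≥2).
P(X=3) = C(12,3)·0.121^3·0.879^9 = 0.12209
P(X≥2) = 1 − 0.21275 − 0.35143 = 0.43582
Ratio = 0.12209 / 0.43582 = 0.28014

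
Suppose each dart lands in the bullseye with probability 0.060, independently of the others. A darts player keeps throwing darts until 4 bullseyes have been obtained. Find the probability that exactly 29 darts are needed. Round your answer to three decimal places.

0.009

Y = trial on which the fourth success occurs; negative binomial, r=4, p=0.06.
P(Y=29) = C(28,3) · p^4 · (1−p)^25
= 3276 · 1.296e-05 · 0.21291 = 0.00904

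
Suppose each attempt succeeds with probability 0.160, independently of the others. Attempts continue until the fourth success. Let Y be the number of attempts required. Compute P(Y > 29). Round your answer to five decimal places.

Needing more than 29 attempts ⇔ fewer than 4 successes in the first 29. With X ~ Binomial(29, 0.16), P(Y > 29) = P(X ≤ 3).
  k=0: C(29,0)·0.16^0·0.84^29 = 0.0063694
  k=1: C(29,1)·0.16^1·0.84^28 = 0.0351834
  k=2: C(29,2)·0.16^2·0.84^27 = 0.0938224
  k=3: C(29,3)·0.16^3·0.84^26 = 0.1608385
P(X ≤ 3) = 0.2962137

0.29621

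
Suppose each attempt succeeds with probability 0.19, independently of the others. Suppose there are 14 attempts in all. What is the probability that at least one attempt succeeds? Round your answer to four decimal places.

P(at least one) = 1 − P(none) = 1 − (1 − 0.19)^14
= 1 − 0.052335 = 0.947665

0.9477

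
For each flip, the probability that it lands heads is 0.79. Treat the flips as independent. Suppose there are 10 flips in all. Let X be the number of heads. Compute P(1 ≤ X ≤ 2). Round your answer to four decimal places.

X ~ Binomial(10, 0.79); P(1 ≤ X ≤ 2) = Σ C(10,k) p^k (1−p)^(10−k) over k:
  k=1: C(10,1)·0.79^1·0.21^9 = 0.000006
  k=2: C(10,2)·0.79^2·0.21^8 = 0.000106
Total = 0.000112

0.0001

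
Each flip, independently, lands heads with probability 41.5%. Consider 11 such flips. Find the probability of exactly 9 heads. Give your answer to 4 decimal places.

X ~ Binomial(n=11, p=0.415).
P(X=9) = C(11,9) · p^9 · (1−p)^2
= 55 · 0.00036512 · 0.34223 = 0.006872

0.0069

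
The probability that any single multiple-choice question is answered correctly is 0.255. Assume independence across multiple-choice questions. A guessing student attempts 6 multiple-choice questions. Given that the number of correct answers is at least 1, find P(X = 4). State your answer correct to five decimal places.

0.04246

X ~ Binomial(6, 0.255). Want P(X=4 | X≥1) = P(X=4) / P(X≥1).
P(X=4) = C(6,4)·0.255^4·0.745^2 = 0.0352018
P(X≥1) = 1 − 0.1709770 = 0.8290230
Ratio = 0.0352018 / 0.8290230 = 0.0424618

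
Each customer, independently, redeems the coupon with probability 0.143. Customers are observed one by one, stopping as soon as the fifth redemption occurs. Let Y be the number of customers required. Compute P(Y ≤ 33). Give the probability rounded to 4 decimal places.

Finishing within 33 customers ⇔ at least 5 successes in the first 33. With X ~ Binomial(33, 0.143), P(Y ≤ 33) = 1 − P(X ≤ 4).
  k=0: C(33,0)·0.143^0·0.857^33 = 0.006143
  k=1: C(33,1)·0.143^1·0.857^32 = 0.033825
  k=2: C(33,2)·0.143^2·0.857^31 = 0.090305
  k=3: C(33,3)·0.143^3·0.857^30 = 0.155707
  k=4: C(33,4)·0.143^4·0.857^29 = 0.194860
1 − 0.480840 = 0.519160

0.5192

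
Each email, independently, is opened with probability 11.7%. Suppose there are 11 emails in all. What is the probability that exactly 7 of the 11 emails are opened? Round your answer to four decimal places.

X ~ Binomial(n=11, p=0.117).
P(X=7) = C(11,7) · p^7 · (1−p)^4
= 330 · 3.0012e-07 · 0.60791 = 0.000060

0.0001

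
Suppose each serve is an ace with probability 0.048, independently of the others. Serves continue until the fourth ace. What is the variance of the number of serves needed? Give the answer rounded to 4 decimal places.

1652.7778

Y = total serves until the fourth success; negative binomial with r=4, p=0.048.
Var(Y) = r(1−p)/p² = 4·0.952 / 0.048² = 1652.777778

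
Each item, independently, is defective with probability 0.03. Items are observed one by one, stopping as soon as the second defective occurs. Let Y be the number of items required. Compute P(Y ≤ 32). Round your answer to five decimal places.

Finishing within 32 items ⇔ at least 2 successes in the first 32. With X ~ Binomial(32, 0.03), P(Y ≤ 32) = 1 − P(X ≤ 1).
  k=0: C(32,0)·0.03^0·0.97^32 = 0.3773076
  k=1: C(32,1)·0.03^1·0.97^31 = 0.3734178
1 − 0.7507253 = 0.2492747

0.24927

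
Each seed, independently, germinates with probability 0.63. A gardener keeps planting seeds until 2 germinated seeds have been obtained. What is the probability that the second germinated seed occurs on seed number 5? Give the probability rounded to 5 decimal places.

0.08042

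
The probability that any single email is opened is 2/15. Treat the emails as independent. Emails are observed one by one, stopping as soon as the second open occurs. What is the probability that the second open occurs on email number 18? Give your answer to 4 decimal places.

Y = trial on which the second success occurs; negative binomial, r=2, p=0.133333.
P(Y=18) = C(17,1) · p^2 · (1−p)^16
= 17 · 0.017778 · 0.10131 = 0.030617

0.0306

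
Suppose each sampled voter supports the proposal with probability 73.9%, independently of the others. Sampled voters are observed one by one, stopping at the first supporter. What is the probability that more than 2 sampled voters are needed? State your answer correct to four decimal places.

0.0681

Y = number of sampled voters to the first success; geometric, p = 0.739.
P(Y > 2) = P(first 2 all fail) = (1−p)^2 = 0.068121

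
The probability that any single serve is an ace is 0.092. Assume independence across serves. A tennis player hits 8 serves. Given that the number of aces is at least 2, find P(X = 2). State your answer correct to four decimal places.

X ~ Binomial(8, 0.092). Want P(X=2 | X≥2) = P(X=2) / P(X≥2).
P(X=2) = C(8,2)·0.092^2·0.908^6 = 0.132816
P(X≥2) = 1 − 0.462048 − 0.374523 = 0.163429
Ratio = 0.132816 / 0.163429 = 0.812680

0.8127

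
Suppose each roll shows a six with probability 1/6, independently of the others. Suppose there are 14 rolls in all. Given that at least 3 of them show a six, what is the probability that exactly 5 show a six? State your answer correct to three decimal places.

X ~ Binomial(14, 0.166667). Want P(X=5 | X≥3) = P(X=5) / P(X≥3).
P(X=5) = C(14,5)·0.166667^5·0.833333^9 = 0.04990
P(X≥3) = 1 − 0.07789 − 0.21808 − 0.28351 = 0.42052
Ratio = 0.04990 / 0.42052 = 0.11865

0.119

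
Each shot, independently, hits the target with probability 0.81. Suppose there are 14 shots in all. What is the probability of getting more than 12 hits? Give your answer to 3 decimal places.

0.224

X ~ Binomial(14, 0.81); P(X ≥ 13) = Σ C(14,k) p^k (1−p)^(14−k) over k:
  k=13: C(14,13)·0.81^13·0.19^1 = 0.17186
  k=14: C(14,14)·0.81^14·0.19^0 = 0.05233
Total = 0.22420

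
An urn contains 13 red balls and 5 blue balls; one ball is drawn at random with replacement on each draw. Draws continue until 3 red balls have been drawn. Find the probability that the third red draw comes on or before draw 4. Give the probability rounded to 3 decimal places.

Finishing within 4 draws ⇔ at least 3 successes in the first 4. With X ~ Binomial(4, 0.722222), P(Y ≤ 4) = 1 − P(X ≤ 2).
  k=0: C(4,0)·0.722222^0·0.277778^4 = 0.00595
  k=1: C(4,1)·0.722222^1·0.277778^3 = 0.06192
  k=2: C(4,2)·0.722222^2·0.277778^2 = 0.24148
1 − 0.30936 = 0.69064

0.691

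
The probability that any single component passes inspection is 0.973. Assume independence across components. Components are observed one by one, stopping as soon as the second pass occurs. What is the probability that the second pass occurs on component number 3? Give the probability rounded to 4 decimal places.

0.0511

Y = trial on which the second success occurs; negative binomial, r=2, p=0.973.
P(Y=3) = C(2,1) · p^2 · (1−p)^1
= 2 · 0.94673 · 0.027 = 0.051123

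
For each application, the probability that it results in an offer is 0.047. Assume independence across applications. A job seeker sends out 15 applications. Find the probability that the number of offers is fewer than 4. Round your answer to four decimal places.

0.9956

X ~ Binomial(15, 0.047); P(X ≤ 3) = Σ C(15,k) p^k (1−p)^(15−k) over k:
  k=0: C(15,0)·0.047^0·0.953^15 = 0.485728
  k=1: C(15,1)·0.047^1·0.953^14 = 0.359327
  k=2: C(15,2)·0.047^2·0.953^13 = 0.124049
  k=3: C(15,3)·0.047^3·0.953^12 = 0.026511
Total = 0.995615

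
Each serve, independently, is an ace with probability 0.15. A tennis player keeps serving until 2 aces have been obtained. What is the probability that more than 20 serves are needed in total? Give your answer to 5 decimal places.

Needing more than 20 serves ⇔ fewer than 2 successes in the first 20. With X ~ Binomial(20, 0.15), P(Y > 20) = P(X ≤ 1).
  k=0: C(20,0)·0.15^0·0.85^20 = 0.0387595
  k=1: C(20,1)·0.15^1·0.85^19 = 0.1367983
P(X ≤ 1) = 0.1755579

0.17556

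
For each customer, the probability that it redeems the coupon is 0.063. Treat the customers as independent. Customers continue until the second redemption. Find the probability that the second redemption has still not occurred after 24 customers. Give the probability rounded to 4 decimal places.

0.5483

Needing more than 24 customers ⇔ fewer than 2 successes in the first 24. With X ~ Binomial(24, 0.063), P(Y > 24) = P(X ≤ 1).
  k=0: C(24,0)·0.063^0·0.937^24 = 0.209773
  k=1: C(24,1)·0.063^1·0.937^23 = 0.338503
P(X ≤ 1) = 0.548276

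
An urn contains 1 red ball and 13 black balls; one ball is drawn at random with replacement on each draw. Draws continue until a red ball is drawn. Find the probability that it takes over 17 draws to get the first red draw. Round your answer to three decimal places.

Y = number of draws to the first success; geometric, p = 0.071429.
P(Y > 17) = P(first 17 all fail) = (1−p)^17 = 0.28370

0.284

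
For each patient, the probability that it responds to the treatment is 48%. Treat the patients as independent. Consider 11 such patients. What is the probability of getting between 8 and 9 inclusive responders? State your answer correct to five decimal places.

X ~ Binomial(11, 0.48); P(8 ≤ X ≤ 9) = Σ C(11,k) p^k (1−p)^(11−k) over k:
  k=8: C(11,8)·0.48^8·0.52^3 = 0.0653768
  k=9: C(11,9)·0.48^9·0.52^2 = 0.0201159
Total = 0.0854928

0.08549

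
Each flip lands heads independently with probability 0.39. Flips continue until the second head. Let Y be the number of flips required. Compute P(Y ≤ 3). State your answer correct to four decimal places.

0.3377

Finishing within 3 flips ⇔ at least 2 successes in the first 3. With X ~ Binomial(3, 0.39), P(Y ≤ 3) = 1 − P(X ≤ 1).
  k=0: C(3,0)·0.39^0·0.61^3 = 0.226981
  k=1: C(3,1)·0.39^1·0.61^2 = 0.435357
1 − 0.662338 = 0.337662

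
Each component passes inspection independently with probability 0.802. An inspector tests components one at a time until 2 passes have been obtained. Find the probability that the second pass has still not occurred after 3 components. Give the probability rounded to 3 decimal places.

0.102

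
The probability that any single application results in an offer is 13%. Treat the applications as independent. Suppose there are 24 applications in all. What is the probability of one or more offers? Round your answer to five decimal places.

0.96464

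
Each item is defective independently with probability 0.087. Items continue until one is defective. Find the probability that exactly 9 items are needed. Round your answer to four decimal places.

Geometric (trials to first success), p = 0.087.
P(Y = 9) = (1−p)^8 · p = 0.4828 · 0.087 = 0.042003

0.0420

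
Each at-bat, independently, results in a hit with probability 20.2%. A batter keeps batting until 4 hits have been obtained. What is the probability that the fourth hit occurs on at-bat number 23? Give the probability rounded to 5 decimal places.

Y = trial on which the fourth success occurs; negative binomial, r=4, p=0.202.
P(Y=23) = C(22,3) · p^4 · (1−p)^19
= 1540 · 0.001665 · 0.013742 = 0.0352356

0.03524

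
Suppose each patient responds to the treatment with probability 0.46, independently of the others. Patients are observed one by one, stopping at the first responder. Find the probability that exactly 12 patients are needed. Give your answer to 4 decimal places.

0.0005

Geometric (trials to first success), p = 0.46.
P(Y = 12) = (1−p)^11 · p = 0.0011385 · 0.46 = 0.000524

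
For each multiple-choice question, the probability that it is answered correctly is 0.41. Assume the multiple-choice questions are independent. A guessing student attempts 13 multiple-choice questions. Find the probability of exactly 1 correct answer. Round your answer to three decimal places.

0.009

X ~ Binomial(n=13, p=0.41).
P(X=1) = C(13,1) · p^1 · (1−p)^12
= 13 · 0.41 · 0.0017792 = 0.00948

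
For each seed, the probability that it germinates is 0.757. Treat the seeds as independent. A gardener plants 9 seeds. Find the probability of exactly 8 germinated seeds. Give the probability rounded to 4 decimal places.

0.2358

X ~ Binomial(n=9, p=0.757).
P(X=8) = C(9,8) · p^8 · (1−p)^1
= 9 · 0.10784 · 0.243 = 0.235839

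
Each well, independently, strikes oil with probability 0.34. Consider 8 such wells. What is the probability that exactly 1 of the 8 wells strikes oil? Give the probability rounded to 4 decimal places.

0.1484

X ~ Binomial(n=8, p=0.34).
P(X=1) = C(8,1) · p^1 · (1−p)^7
= 8 · 0.34 · 0.054552 = 0.148380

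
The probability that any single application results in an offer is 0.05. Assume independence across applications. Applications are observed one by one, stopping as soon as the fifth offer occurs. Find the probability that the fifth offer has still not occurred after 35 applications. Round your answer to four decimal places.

0.9710

Needing more than 35 applications ⇔ fewer than 5 successes in the first 35. With X ~ Binomial(35, 0.05), P(Y > 35) = P(X ≤ 4).
  k=0: C(35,0)·0.05^0·0.95^35 = 0.166083
  k=1: C(35,1)·0.05^1·0.95^34 = 0.305943
  k=2: C(35,2)·0.05^2·0.95^33 = 0.273739
  k=3: C(35,3)·0.05^3·0.95^32 = 0.158480
  k=4: C(35,4)·0.05^4·0.95^31 = 0.066729
P(X ≤ 4) = 0.970974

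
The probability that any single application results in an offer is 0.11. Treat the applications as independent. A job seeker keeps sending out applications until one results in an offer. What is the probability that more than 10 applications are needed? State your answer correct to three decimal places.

0.312

Y = number of applications to the first success; geometric, p = 0.11.
P(Y > 10) = P(first 10 all fail) = (1−p)^10 = 0.31182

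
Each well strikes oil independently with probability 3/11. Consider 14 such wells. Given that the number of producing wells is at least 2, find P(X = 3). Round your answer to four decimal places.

0.2397

X ~ Binomial(14, 0.272727). Want P(X=3 | X≥2) = P(X=3) / P(X≥2).
P(X=3) = C(14,3)·0.272727^3·0.727273^11 = 0.222309
P(X≥2) = 1 − 0.011581 − 0.060803 = 0.927616
Ratio = 0.222309 / 0.927616 = 0.239656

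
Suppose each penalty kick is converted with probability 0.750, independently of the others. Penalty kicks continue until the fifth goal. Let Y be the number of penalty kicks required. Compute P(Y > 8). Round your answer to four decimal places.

0.1138

Needing more than 8 penalty kicks ⇔ fewer than 5 successes in the first 8. With X ~ Binomial(8, 0.75), P(Y > 8) = P(X ≤ 4).
  k=0: C(8,0)·0.75^0·0.25^8 = 0.000015
  k=1: C(8,1)·0.75^1·0.25^7 = 0.000366
  k=2: C(8,2)·0.75^2·0.25^6 = 0.003845
  k=3: C(8,3)·0.75^3·0.25^5 = 0.023071
  k=4: C(8,4)·0.75^4·0.25^4 = 0.086517
P(X ≤ 4) = 0.113815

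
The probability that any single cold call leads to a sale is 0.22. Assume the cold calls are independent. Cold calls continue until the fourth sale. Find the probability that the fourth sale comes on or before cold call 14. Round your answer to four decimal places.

0.3719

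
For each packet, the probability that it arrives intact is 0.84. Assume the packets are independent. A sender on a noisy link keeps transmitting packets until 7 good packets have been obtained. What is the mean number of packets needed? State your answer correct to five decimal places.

Y = total packets until the seventh success; negative binomial with r=7, p=0.84.
E[Y] = r / p = 7 / 0.84 = 8.3333333

8.33333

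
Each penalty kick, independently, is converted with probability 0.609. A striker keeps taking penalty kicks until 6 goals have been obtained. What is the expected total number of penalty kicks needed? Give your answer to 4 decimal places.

Y = total penalty kicks until the sixth success; negative binomial with r=6, p=0.609.
E[Y] = r / p = 6 / 0.609 = 9.852217

9.8522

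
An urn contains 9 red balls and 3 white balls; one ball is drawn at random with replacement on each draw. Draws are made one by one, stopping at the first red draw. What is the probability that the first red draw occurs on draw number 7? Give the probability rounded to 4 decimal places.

0.0002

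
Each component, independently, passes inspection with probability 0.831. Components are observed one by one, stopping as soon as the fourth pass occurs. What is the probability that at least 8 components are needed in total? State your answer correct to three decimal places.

Needing more than 7 components ⇔ fewer than 4 successes in the first 7. With X ~ Binomial(7, 0.831), P(Y > 7) = P(X ≤ 3).
  k=0: C(7,0)·0.831^0·0.169^7 = 0.00000
  k=1: C(7,1)·0.831^1·0.169^6 = 0.00014
  k=2: C(7,2)·0.831^2·0.169^5 = 0.00200
  k=3: C(7,3)·0.831^3·0.169^4 = 0.01638
P(X ≤ 3) = 0.01852

0.019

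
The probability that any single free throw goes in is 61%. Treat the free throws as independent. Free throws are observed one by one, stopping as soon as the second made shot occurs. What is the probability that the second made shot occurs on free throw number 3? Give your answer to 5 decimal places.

0.29024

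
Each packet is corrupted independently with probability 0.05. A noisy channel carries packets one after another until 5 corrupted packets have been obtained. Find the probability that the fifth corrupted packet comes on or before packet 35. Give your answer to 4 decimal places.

0.0290

Finishing within 35 packets ⇔ at least 5 successes in the first 35. With X ~ Binomial(35, 0.05), P(Y ≤ 35) = 1 − P(X ≤ 4).
  k=0: C(35,0)·0.05^0·0.95^35 = 0.166083
  k=1: C(35,1)·0.05^1·0.95^34 = 0.305943
  k=2: C(35,2)·0.05^2·0.95^33 = 0.273739
  k=3: C(35,3)·0.05^3·0.95^32 = 0.158480
  k=4: C(35,4)·0.05^4·0.95^31 = 0.066729
1 − 0.970974 = 0.029026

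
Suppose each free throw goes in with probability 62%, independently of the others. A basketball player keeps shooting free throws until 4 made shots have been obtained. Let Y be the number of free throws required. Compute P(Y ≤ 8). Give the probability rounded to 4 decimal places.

0.8557

Finishing within 8 free throws ⇔ at least 4 successes in the first 8. With X ~ Binomial(8, 0.62), P(Y ≤ 8) = 1 − P(X ≤ 3).
  k=0: C(8,0)·0.62^0·0.38^8 = 0.000435
  k=1: C(8,1)·0.62^1·0.38^7 = 0.005675
  k=2: C(8,2)·0.62^2·0.38^6 = 0.032407
  k=3: C(8,3)·0.62^3·0.38^5 = 0.105750
1 − 0.144267 = 0.855733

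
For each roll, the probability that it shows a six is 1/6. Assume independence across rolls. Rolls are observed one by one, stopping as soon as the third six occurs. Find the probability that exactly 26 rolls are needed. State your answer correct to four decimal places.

Y = trial on which the third success occurs; negative binomial, r=3, p=0.166667.
P(Y=26) = C(25,2) · p^3 · (1−p)^23
= 300 · 0.0046296 · 0.015095 = 0.020965

0.0210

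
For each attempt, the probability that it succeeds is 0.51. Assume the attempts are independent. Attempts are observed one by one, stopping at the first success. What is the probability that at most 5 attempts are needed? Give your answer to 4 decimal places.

Y = number of attempts to the first success; geometric, p = 0.51.
P(Y ≤ 5) = 1 − (1−p)^5 = 1 − 0.028248 = 0.971752

0.9718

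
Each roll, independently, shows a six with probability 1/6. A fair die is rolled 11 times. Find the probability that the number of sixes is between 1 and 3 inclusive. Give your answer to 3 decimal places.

0.770

X ~ Binomial(11, 0.166667); P(1 ≤ X ≤ 3) = Σ C(11,k) p^k (1−p)^(11−k) over k:
  k=1: C(11,1)·0.166667^1·0.833333^10 = 0.29609
  k=2: C(11,2)·0.166667^2·0.833333^9 = 0.29609
  k=3: C(11,3)·0.166667^3·0.833333^8 = 0.17766
Total = 0.76984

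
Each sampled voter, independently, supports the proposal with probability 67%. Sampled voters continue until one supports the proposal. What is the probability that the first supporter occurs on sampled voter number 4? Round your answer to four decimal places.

0.0241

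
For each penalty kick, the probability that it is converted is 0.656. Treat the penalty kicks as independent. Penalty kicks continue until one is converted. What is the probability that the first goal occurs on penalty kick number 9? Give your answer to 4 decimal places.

Geometric (trials to first success), p = 0.656.
P(Y = 9) = (1−p)^8 · p = 0.0001961 · 0.656 = 0.000129

0.0001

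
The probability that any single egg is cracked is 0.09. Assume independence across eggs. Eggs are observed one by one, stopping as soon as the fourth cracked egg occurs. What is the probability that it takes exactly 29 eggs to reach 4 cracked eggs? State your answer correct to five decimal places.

0.02034

Y = trial on which the fourth success occurs; negative binomial, r=4, p=0.09.
P(Y=29) = C(28,3) · p^4 · (1−p)^25
= 3276 · 6.561e-05 · 0.094631 = 0.0203399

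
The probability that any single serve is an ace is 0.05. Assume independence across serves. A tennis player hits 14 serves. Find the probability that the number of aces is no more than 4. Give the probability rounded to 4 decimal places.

0.9996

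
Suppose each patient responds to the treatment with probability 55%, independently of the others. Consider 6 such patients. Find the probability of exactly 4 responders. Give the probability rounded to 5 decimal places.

X ~ Binomial(n=6, p=0.55).
P(X=4) = C(6,4) · p^4 · (1−p)^2
= 15 · 0.091506 · 0.2025 = 0.2779502

0.27795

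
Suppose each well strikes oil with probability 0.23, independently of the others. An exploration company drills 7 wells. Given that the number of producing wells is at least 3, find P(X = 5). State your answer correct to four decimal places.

X ~ Binomial(7, 0.23). Want P(X=5 | X≥3) = P(X=5) / P(X≥3).
P(X=5) = C(7,5)·0.23^5·0.77^2 = 0.008014
P(X≥3) = 1 − 0.160485 − 0.335560 − 0.300697 = 0.203258
Ratio = 0.008014 / 0.203258 = 0.039427

0.0394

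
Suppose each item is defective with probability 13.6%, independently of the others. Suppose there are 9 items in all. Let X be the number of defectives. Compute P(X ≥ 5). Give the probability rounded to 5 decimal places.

0.00363

X ~ Binomial(9, 0.136); P(X ≥ 5) = Σ C(9,k) p^k (1−p)^(9−k) over k:
  k=5: C(9,5)·0.136^5·0.864^4 = 0.0032668
  k=6: C(9,6)·0.136^6·0.864^3 = 0.0003428
  k=7: C(9,7)·0.136^7·0.864^2 = 0.0000231
  k=8: C(9,8)·0.136^8·0.864^1 = 0.0000009
  k=9: C(9,9)·0.136^9·0.864^0 = 0.0000000
Total = 0.0036336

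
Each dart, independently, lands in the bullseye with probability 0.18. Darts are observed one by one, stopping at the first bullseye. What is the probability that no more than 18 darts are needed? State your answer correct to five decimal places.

0.97190

Y = number of darts to the first success; geometric, p = 0.18.
P(Y ≤ 18) = 1 − (1−p)^18 = 1 − 0.0280963 = 0.9719037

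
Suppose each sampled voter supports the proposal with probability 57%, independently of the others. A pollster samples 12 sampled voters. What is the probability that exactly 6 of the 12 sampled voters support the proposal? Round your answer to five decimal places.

X ~ Binomial(n=12, p=0.57).
P(X=6) = C(12,6) · p^6 · (1−p)^6
= 924 · 0.034296 · 0.0063214 = 0.2003235

0.20032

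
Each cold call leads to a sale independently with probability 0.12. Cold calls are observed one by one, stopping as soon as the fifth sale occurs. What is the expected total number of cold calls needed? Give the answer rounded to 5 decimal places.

Y = total cold calls until the fifth success; negative binomial with r=5, p=0.12.
E[Y] = r / p = 5 / 0.12 = 41.6666667

41.66667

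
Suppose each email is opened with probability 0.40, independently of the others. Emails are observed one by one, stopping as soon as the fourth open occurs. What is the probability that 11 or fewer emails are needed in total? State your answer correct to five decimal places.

Finishing within 11 emails ⇔ at least 4 successes in the first 11. With X ~ Binomial(11, 0.40), P(Y ≤ 11) = 1 − P(X ≤ 3).
  k=0: C(11,0)·0.40^0·0.60^11 = 0.0036280
  k=1: C(11,1)·0.40^1·0.60^10 = 0.0266051
  k=2: C(11,2)·0.40^2·0.60^9 = 0.0886837
  k=3: C(11,3)·0.40^3·0.60^8 = 0.1773674
1 − 0.2962843 = 0.7037157

0.70372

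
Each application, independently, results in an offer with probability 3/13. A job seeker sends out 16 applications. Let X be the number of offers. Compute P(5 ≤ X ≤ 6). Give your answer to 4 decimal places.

X ~ Binomial(16, 0.230769); P(5 ≤ X ≤ 6) = Σ C(16,k) p^k (1−p)^(16−k) over k:
  k=5: C(16,5)·0.230769^5·0.769231^11 = 0.159513
  k=6: C(16,6)·0.230769^6·0.769231^10 = 0.087732
Total = 0.247245

0.2472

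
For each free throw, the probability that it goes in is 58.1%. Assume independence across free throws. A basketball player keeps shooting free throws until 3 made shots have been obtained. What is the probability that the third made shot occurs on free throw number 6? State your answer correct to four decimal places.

0.1443

Y = trial on which the third success occurs; negative binomial, r=3, p=0.581.
P(Y=6) = C(5,2) · p^3 · (1−p)^3
= 10 · 0.19612 · 0.07356 = 0.144268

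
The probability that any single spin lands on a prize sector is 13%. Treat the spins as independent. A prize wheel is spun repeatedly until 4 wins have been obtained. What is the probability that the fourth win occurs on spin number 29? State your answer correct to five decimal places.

0.02878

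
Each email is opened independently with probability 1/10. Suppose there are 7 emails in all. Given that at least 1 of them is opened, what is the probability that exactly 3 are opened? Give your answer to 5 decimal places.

0.04402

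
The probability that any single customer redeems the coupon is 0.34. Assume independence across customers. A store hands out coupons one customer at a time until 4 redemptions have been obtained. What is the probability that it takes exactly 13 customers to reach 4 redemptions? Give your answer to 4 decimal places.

0.0699

Y = trial on which the fourth success occurs; negative binomial, r=4, p=0.34.
P(Y=13) = C(12,3) · p^4 · (1−p)^9
= 220 · 0.013363 · 0.023763 = 0.069861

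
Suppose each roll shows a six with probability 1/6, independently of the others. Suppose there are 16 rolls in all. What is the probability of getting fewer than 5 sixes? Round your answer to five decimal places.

X ~ Binomial(16, 0.166667); P(X ≤ 4) = Σ C(16,k) p^k (1−p)^(16−k) over k:
  k=0: C(16,0)·0.166667^0·0.833333^16 = 0.0540879
  k=1: C(16,1)·0.166667^1·0.833333^15 = 0.1730813
  k=2: C(16,2)·0.166667^2·0.833333^14 = 0.2596219
  k=3: C(16,3)·0.166667^3·0.833333^13 = 0.2423138
  k=4: C(16,4)·0.166667^4·0.833333^12 = 0.1575039
Total = 0.8866087

0.88661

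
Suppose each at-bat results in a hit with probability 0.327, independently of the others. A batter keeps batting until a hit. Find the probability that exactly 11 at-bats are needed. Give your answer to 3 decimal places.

Geometric (trials to first success), p = 0.327.
P(Y = 11) = (1−p)^10 · p = 0.019061 · 0.327 = 0.00623

0.006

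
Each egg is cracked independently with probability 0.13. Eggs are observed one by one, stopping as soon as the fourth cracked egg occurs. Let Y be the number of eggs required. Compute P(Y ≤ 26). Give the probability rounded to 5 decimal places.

0.44294

Finishing within 26 eggs ⇔ at least 4 successes in the first 26. With X ~ Binomial(26, 0.13), P(Y ≤ 26) = 1 − P(X ≤ 3).
  k=0: C(26,0)·0.13^0·0.87^26 = 0.0267609
  k=1: C(26,1)·0.13^1·0.87^25 = 0.1039676
  k=2: C(26,2)·0.13^2·0.87^24 = 0.1941924
  k=3: C(26,3)·0.13^3·0.87^23 = 0.2321380
1 − 0.5570588 = 0.4429412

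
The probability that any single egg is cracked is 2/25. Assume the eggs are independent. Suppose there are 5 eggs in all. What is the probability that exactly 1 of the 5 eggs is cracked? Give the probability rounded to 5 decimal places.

0.28656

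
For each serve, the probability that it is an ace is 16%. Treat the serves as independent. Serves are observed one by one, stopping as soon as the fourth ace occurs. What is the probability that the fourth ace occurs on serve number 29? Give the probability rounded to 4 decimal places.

Y = trial on which the fourth success occurs; negative binomial, r=4, p=0.16.
P(Y=29) = C(28,3) · p^4 · (1−p)^25
= 3276 · 0.00065536 · 0.012793 = 0.027467

0.0275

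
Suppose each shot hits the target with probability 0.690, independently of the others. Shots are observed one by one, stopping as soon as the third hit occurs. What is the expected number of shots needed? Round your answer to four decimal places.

Y = total shots until the third success; negative binomial with r=3, p=0.69.
E[Y] = r / p = 3 / 0.69 = 4.347826

4.3478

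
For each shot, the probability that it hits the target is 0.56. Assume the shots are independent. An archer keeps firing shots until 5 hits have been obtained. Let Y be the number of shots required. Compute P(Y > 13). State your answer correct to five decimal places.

Needing more than 13 shots ⇔ fewer than 5 successes in the first 13. With X ~ Binomial(13, 0.56), P(Y > 13) = P(X ≤ 4).
  k=0: C(13,0)·0.56^0·0.44^13 = 0.0000232
  k=1: C(13,1)·0.56^1·0.44^12 = 0.0003833
  k=2: C(13,2)·0.56^2·0.44^11 = 0.0029272
  k=3: C(13,3)·0.56^3·0.44^10 = 0.0136602
  k=4: C(13,4)·0.56^4·0.44^9 = 0.0434643
P(X ≤ 4) = 0.0604581

0.06046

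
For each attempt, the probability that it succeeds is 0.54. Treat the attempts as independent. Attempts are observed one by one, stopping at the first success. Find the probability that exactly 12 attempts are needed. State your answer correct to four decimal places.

Geometric (trials to first success), p = 0.54.
P(Y = 12) = (1−p)^11 · p = 0.00019514 · 0.54 = 0.000105

0.0001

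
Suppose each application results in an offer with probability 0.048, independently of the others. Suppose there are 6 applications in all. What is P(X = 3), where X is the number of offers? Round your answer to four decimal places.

0.0019

X ~ Binomial(n=6, p=0.048).
P(X=3) = C(6,3) · p^3 · (1−p)^3
= 20 · 0.00011059 · 0.8628 = 0.001908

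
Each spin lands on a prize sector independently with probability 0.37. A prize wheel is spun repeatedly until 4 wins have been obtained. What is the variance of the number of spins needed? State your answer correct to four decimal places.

Y = total spins until the fourth success; negative binomial with r=4, p=0.37.
Var(Y) = r(1−p)/p² = 4·0.63 / 0.37² = 18.407597

18.4076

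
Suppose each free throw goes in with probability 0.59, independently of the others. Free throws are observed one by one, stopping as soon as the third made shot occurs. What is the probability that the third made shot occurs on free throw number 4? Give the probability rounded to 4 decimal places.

Y = trial on which the third success occurs; negative binomial, r=3, p=0.59.
P(Y=4) = C(3,2) · p^3 · (1−p)^1
= 3 · 0.20538 · 0.41 = 0.252616

0.2526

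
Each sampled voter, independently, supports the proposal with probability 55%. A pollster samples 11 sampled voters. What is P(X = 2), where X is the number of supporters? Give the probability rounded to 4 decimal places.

0.0126

X ~ Binomial(n=11, p=0.55).
P(X=2) = C(11,2) · p^2 · (1−p)^9
= 55 · 0.3025 · 0.00075668 = 0.012589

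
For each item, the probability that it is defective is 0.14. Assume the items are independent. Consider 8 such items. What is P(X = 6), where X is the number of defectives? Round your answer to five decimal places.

X ~ Binomial(n=8, p=0.14).
P(X=6) = C(8,6) · p^6 · (1−p)^2
= 28 · 7.5295e-06 · 0.7396 = 0.0001559

0.00016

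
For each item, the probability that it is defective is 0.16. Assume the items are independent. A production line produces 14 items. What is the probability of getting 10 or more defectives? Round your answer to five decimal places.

0.00001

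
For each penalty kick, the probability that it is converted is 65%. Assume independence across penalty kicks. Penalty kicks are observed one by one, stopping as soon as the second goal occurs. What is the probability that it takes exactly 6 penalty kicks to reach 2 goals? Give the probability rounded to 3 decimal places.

Y = trial on which the second success occurs; negative binomial, r=2, p=0.65.
P(Y=6) = C(5,1) · p^2 · (1−p)^4
= 5 · 0.4225 · 0.015006 = 0.03170

0.032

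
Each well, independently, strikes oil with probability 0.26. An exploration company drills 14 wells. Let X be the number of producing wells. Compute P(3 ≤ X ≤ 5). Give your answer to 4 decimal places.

X ~ Binomial(14, 0.26); P(3 ≤ X ≤ 5) = Σ C(14,k) p^k (1−p)^(14−k) over k:
  k=3: C(14,3)·0.26^3·0.74^11 = 0.233115
  k=4: C(14,4)·0.26^4·0.74^10 = 0.225240
  k=5: C(14,5)·0.26^5·0.74^9 = 0.158276
Total = 0.616631

0.6166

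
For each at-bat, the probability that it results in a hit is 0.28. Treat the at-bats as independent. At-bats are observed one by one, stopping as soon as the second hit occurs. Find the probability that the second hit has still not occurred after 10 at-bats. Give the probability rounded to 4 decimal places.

0.1830

Needing more than 10 at-bats ⇔ fewer than 2 successes in the first 10. With X ~ Binomial(10, 0.28), P(Y > 10) = P(X ≤ 1).
  k=0: C(10,0)·0.28^0·0.72^10 = 0.037439
  k=1: C(10,1)·0.28^1·0.72^9 = 0.145596
P(X ≤ 1) = 0.183035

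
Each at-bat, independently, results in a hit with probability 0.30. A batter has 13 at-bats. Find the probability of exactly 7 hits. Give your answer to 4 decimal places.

X ~ Binomial(n=13, p=0.30).
P(X=7) = C(13,7) · p^7 · (1−p)^6
= 1716 · 0.0002187 · 0.11765 = 0.044152

0.0442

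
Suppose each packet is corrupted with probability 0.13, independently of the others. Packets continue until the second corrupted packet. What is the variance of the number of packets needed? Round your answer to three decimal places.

102.959

Y = total packets until the second success; negative binomial with r=2, p=0.13.
Var(Y) = r(1−p)/p² = 2·0.87 / 0.13² = 102.95858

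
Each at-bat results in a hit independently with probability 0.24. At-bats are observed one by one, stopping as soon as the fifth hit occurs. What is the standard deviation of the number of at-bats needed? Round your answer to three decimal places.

8.122

Y = total at-bats until the fifth success; negative binomial with r=5, p=0.24.
SD(Y) = √[r(1−p)/p²] = √(65.97222) = 8.12233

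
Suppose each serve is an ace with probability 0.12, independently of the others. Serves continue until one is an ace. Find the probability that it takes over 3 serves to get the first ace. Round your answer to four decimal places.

Y = number of serves to the first success; geometric, p = 0.12.
P(Y > 3) = P(first 3 all fail) = (1−p)^3 = 0.681472

0.6815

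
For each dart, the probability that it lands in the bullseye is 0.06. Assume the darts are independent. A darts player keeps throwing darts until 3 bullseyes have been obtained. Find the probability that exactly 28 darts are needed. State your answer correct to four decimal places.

0.0161

Y = trial on which the third success occurs; negative binomial, r=3, p=0.06.
P(Y=28) = C(27,2) · p^3 · (1−p)^25
= 351 · 0.000216 · 0.21291 = 0.016142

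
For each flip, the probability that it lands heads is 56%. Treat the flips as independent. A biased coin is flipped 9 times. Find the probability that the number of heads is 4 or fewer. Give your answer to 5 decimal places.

X ~ Binomial(9, 0.56); P(X ≤ 4) = Σ C(9,k) p^k (1−p)^(9−k) over k:
  k=0: C(9,0)·0.56^0·0.44^9 = 0.0006181
  k=1: C(9,1)·0.56^1·0.44^8 = 0.0070803
  k=2: C(9,2)·0.56^2·0.44^7 = 0.0360452
  k=3: C(9,3)·0.56^3·0.44^6 = 0.1070433
  k=4: C(9,4)·0.56^4·0.44^5 = 0.2043554
Total = 0.3551423

0.35514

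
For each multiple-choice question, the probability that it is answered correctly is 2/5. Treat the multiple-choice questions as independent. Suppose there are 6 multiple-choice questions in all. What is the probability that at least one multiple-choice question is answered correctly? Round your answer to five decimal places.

P(at least one) = 1 − P(none) = 1 − (1 − 0.40)^6
= 1 − 0.0466560 = 0.9533440

0.95334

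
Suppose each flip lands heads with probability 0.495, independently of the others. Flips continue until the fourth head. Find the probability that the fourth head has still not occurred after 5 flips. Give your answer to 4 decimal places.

Needing more than 5 flips ⇔ fewer than 4 successes in the first 5. With X ~ Binomial(5, 0.495), P(Y > 5) = P(X ≤ 3).
  k=0: C(5,0)·0.495^0·0.505^5 = 0.032844
  k=1: C(5,1)·0.495^1·0.505^4 = 0.160968
  k=2: C(5,2)·0.495^2·0.505^3 = 0.315562
  k=3: C(5,3)·0.495^3·0.505^2 = 0.309313
P(X ≤ 3) = 0.818688

0.8187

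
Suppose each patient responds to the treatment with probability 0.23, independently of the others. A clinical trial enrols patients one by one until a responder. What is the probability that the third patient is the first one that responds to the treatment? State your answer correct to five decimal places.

0.13637

Geometric (trials to first success), p = 0.23.
P(Y = 3) = (1−p)^2 · p = 0.5929 · 0.23 = 0.1363670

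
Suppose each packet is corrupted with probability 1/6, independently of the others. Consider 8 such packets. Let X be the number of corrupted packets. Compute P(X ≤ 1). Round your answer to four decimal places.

0.6047

X ~ Binomial(8, 0.166667); P(X ≤ 1) = Σ C(8,k) p^k (1−p)^(8−k) over k:
  k=0: C(8,0)·0.166667^0·0.833333^8 = 0.232568
  k=1: C(8,1)·0.166667^1·0.833333^7 = 0.372109
Total = 0.604677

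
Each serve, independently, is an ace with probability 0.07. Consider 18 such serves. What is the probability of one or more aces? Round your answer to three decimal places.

0.729

P(at least one) = 1 − P(none) = 1 − (1 − 0.07)^18
= 1 − 0.27083 = 0.72917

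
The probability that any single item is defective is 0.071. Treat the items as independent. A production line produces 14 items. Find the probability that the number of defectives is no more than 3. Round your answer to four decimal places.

X ~ Binomial(14, 0.071); P(X ≤ 3) = Σ C(14,k) p^k (1−p)^(14−k) over k:
  k=0: C(14,0)·0.071^0·0.929^14 = 0.356632
  k=1: C(14,1)·0.071^1·0.929^13 = 0.381584
  k=2: C(14,2)·0.071^2·0.929^12 = 0.189560
  k=3: C(14,3)·0.071^3·0.929^11 = 0.057949
Total = 0.985726

0.9857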